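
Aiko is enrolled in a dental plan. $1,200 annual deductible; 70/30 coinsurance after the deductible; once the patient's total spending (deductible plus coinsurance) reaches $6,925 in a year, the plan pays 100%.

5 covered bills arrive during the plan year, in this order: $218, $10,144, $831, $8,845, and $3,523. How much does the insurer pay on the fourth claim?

$6,191.50

#1 ($218): fully absorbed by the deductible. Cost to patient: $218. OOP to date $218. Plan pays $218 − $218 = $0.
#2 ($10,144): deductible takes $982, $9,162 remains; patient's 30% is $2,748.60. Patient pays $3,730.60; OOP now $3,948.60. Plan pays $10,144 − $3,730.60 = $6,413.40.
#3 ($831): deductible met; 30% of $831 = $249.30. Patient owes $249.30 (running OOP $4,197.90). Plan pays $831 − $249.30 = $581.70.
#4 ($8,845): deductible met; 30% of $8,845 = $2,653.50. Cost to patient: $2,653.50. OOP to date $6,851.40. Plan pays $8,845 − $2,653.50 = $6,191.50.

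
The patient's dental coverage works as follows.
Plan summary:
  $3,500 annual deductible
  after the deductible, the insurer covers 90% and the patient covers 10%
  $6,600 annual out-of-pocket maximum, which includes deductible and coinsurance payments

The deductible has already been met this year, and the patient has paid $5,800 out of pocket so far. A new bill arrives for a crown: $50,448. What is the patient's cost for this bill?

$800

With the deductible met, the entire $50,448 is subject to coinsurance.
Coinsurance: $50,448 × 10% = $5,044.80.
That would bring total out-of-pocket to $10,844.80, past the $6,600 cap. The patient is capped at $6,600 − $5,800 = $800 on this claim.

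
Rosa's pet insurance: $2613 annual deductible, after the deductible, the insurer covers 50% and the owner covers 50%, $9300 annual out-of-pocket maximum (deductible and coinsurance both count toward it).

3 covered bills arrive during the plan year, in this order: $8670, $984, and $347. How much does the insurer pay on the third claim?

Claim 1 — $8670: deductible takes $2613, $6057 remains; coinsurance $6057 × 50% = $3028.50. Owner owes $5641.50 (running OOP $5641.50). Plan pays $8670 − $5641.50 = $3028.50.
Claim 2 — $984: 50% coinsurance on $984 = $492. Owner owes $492 (running OOP $6133.50). Insurer: $984 − $492 = $492.
Claim 3 — $347: deductible already satisfied, so owner's share is 50% × $347 = $173.50. Owner owes $173.50 (running OOP $6307). Plan pays $347 − $173.50 = $173.50.

$173.50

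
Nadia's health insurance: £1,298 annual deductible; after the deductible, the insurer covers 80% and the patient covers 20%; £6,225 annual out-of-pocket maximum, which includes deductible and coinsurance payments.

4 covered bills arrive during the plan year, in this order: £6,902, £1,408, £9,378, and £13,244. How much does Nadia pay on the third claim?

Claim 1 (£6,902): £1,298 to deductible, leaving £5,604; 20% of £5,604 = £1,120.80. Patient owes £2,418.80 (running OOP £2,418.80).
Claim 2 (£1,408): deductible already satisfied, so patient's share is 20% × £1,408 = £281.60. Cost to patient: £281.60. OOP to date £2,700.40.
Claim 3 (£9,378): deductible met; 20% of £9,378 = £1,875.60. Cost to patient: £1,875.60. OOP to date £4,576.

£1,875.60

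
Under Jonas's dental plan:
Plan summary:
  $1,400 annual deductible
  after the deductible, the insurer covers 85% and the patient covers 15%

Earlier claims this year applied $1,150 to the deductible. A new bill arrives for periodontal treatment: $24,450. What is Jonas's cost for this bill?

$1,150 of the $1,400 deductible is already met, leaving $250.
That leaves $24,450 − $250 = $24,200 for coinsurance.
15% of $24,200 = $3,630 falls to the patient.
That puts the patient's cost at $250 + $3,630 = $3,880.

$3,880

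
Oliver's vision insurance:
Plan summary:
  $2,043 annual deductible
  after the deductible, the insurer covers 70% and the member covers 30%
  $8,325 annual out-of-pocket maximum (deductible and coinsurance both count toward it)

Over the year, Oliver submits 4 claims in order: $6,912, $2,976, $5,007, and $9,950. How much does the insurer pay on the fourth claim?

Bill 1, $6,912: deductible takes $2,043, $4,869 remains; coinsurance $4,869 × 30% = $1,460.70. Cost to member: $3,503.70. OOP to date $3,503.70. Insurer: $6,912 − $3,503.70 = $3,408.30.
Bill 2, $2,976: 30% coinsurance on $2,976 = $892.80. Member pays $892.80; OOP now $4,396.50. Insurer: $2,976 − $892.80 = $2,083.20.
Bill 3, $5,007: 30% coinsurance on $5,007 = $1,502.10. Member pays $1,502.10; OOP now $5,898.60. Plan pays $5,007 − $1,502.10 = $3,504.90.
Bill 4, $9,950: deductible met; 30% of $9,950 = $2,985. Adding that to $5,898.60 gives $8,883.60, past the $8,325 cap; member pays only $8,325 − $5,898.60 = $2,426.40. Plan pays $9,950 − $2,426.40 = $7,523.60.

$7,523.60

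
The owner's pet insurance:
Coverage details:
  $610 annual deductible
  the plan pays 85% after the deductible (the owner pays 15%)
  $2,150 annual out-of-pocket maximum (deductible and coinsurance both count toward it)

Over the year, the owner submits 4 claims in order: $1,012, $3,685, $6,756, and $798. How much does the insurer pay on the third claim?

Claim 1 — $1,012: $610 to deductible, leaving $402; 15% of $402 = $60.30. Owner pays $670.30; OOP now $670.30. Insurer: $1,012 − $670.30 = $341.70.
Claim 2 — $3,685: deductible already satisfied, so owner's share is 15% × $3,685 = $552.75. Owner owes $552.75 (running OOP $1,223.05). Plan pays $3,685 − $552.75 = $3,132.25.
Claim 3 — $6,756: deductible met; 15% of $6,756 = $1,013.40. OOP would hit $2,236.45 > $2,150, so the cap limits the owner to $2,150 − $1,223.05 = $926.95. Insurer: $6,756 − $926.95 = $5,829.05.

$5,829.05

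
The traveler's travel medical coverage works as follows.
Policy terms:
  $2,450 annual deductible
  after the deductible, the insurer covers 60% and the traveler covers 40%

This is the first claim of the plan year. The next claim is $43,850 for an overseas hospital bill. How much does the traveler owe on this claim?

$19,010

Nothing has been paid toward the $2,450 deductible, so the first $2,450 of this charge is applied there.
After the $2,450 deductible portion, $43,850 − $2,450 = $41,400 is subject to coinsurance.
40% of $41,400 = $16,560 falls to the traveler.
Traveler responsibility: $2,450 + $16,560 = $19,010.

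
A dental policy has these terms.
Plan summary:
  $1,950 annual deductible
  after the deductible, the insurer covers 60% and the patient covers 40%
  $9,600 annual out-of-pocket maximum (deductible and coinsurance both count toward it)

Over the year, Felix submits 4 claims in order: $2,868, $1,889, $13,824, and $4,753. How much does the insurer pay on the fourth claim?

Claim 1 ($2,868): deductible takes $1,950, $918 remains; coinsurance $918 × 40% = $367.20. Cost to patient: $2,317.20. OOP to date $2,317.20. Insurer: $2,868 − $2,317.20 = $550.80.
Claim 2 ($1,889): deductible already satisfied, so patient's share is 40% × $1,889 = $755.60. Patient owes $755.60 (running OOP $3,072.80). Plan pays $1,889 − $755.60 = $1,133.40.
Claim 3 ($13,824): 40% coinsurance on $13,824 = $5,529.60. Patient owes $5,529.60 (running OOP $8,602.40). Insurer: $13,824 − $5,529.60 = $8,294.40.
Claim 4 ($4,753): deductible met; 40% of $4,753 = $1,901.20. That would push OOP to $10,503.60, over the $9,600 cap, so patient pays $9,600 − $8,602.40 = $997.60. Plan pays $4,753 − $997.60 = $3,755.40.

$3,755.40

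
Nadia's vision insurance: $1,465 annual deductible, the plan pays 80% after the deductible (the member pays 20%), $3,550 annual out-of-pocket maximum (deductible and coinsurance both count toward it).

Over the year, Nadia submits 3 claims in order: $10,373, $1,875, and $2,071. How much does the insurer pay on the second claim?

$1,571.60

#1 ($10,373): $1,465 to deductible, leaving $8,908; coinsurance $8,908 × 20% = $1,781.60. Member owes $3,246.60 (running OOP $3,246.60). Plan pays $10,373 − $3,246.60 = $7,126.40.
#2 ($1,875): deductible met; 20% of $1,875 = $375. OOP would hit $3,621.60 > $3,550, so the cap limits the member to $3,550 − $3,246.60 = $303.40. Plan pays $1,875 − $303.40 = $1,571.60.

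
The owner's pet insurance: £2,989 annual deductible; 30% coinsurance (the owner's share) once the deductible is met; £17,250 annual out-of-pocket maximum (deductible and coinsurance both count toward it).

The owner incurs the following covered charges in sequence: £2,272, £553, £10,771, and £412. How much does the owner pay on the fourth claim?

£123.60

Bill 1, £2,272: fully absorbed by the deductible. Cost to owner: £2,272. OOP to date £2,272.
Bill 2, £553: all of it applies to the deductible. Cost to owner: £553. OOP to date £2,825.
Bill 3, £10,771: £164 finishes the deductible; £10,607 goes to coinsurance; coinsurance £10,607 × 30% = £3,182.10. Owner pays £3,346.10; OOP now £6,171.10.
Bill 4, £412: deductible met; 30% of £412 = £123.60. Owner pays £123.60; OOP now £6,294.70.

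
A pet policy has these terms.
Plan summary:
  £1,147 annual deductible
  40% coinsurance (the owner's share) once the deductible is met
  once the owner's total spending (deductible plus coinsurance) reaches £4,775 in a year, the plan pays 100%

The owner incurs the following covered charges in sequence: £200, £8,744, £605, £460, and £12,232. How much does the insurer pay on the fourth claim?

#1 (£200): entire amount goes to the deductible. Owner owes £200 (running OOP £200). Insurer: £200 − £200 = £0.
#2 (£8,744): deductible takes £947, £7,797 remains; 40% of £7,797 = £3,118.80. Cost to owner: £4,065.80. OOP to date £4,265.80. Plan pays £8,744 − £4,065.80 = £4,678.20.
#3 (£605): deductible already satisfied, so owner's share is 40% × £605 = £242. Cost to owner: £242. OOP to date £4,507.80. Plan pays £605 − £242 = £363.
#4 (£460): deductible met; 40% of £460 = £184. Owner owes £184 (running OOP £4,691.80). Plan pays £460 − £184 = £276.

£276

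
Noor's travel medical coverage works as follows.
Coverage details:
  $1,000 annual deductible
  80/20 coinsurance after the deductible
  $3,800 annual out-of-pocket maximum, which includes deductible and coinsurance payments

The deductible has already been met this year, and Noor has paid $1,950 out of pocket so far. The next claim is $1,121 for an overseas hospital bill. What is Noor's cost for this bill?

$224.20

The deductible is already satisfied, so the full bill goes to coinsurance.
Coinsurance: $1,121 × 20% = $224.20.
Total out-of-pocket so far would be $1,950 + $224.20 = $2,174.20, below the $3,800 cap — no reduction.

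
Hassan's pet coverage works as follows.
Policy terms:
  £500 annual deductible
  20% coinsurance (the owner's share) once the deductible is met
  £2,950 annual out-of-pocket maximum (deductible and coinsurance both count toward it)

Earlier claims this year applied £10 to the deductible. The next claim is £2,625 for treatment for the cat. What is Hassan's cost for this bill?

£917

£10 of the £500 deductible is already met, leaving £490.
The remaining £2,135 (= £2,625 − £490) moves to coinsurance.
Coinsurance: £2,135 × 20% = £427.
Owner responsibility before any cap: £490 + £427 = £917.
Cumulative spending £10 + £917 = £927 stays under the £2,950 maximum.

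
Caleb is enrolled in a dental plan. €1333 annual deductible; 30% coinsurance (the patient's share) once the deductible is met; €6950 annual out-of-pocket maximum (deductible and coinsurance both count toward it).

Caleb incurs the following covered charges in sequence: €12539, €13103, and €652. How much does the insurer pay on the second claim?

Bill 1, €12539: €1333 to deductible, leaving €11206; 30% of €11206 = €3361.80. Patient pays €4694.80; OOP now €4694.80. Plan pays €12539 − €4694.80 = €7844.20.
Bill 2, €13103: 30% coinsurance on €13103 = €3930.90. That would push OOP to €8625.70, over the €6950 cap, so patient pays €6950 − €4694.80 = €2255.20. Plan pays €13103 − €2255.20 = €10847.80.

€10847.80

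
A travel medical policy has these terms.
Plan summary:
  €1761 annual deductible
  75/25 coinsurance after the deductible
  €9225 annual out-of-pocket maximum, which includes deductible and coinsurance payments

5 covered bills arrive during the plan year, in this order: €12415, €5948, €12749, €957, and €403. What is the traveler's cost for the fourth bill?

€126.25

#1 (€12415): deductible takes €1761, €10654 remains; traveler's 25% is €2663.50. Traveler owes €4424.50 (running OOP €4424.50).
#2 (€5948): deductible met; 25% of €5948 = €1487. Cost to traveler: €1487. OOP to date €5911.50.
#3 (€12749): deductible met; 25% of €12749 = €3187.25. Cost to traveler: €3187.25. OOP to date €9098.75.
#4 (€957): deductible already satisfied, so traveler's share is 25% × €957 = €239.25. That would push OOP to €9338, over the €9225 cap, so traveler pays €9225 − €9098.75 = €126.25.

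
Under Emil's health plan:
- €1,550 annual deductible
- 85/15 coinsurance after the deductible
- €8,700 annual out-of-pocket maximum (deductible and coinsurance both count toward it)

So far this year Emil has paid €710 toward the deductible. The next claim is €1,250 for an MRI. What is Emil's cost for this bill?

Deductible still to meet: €1,550 − €710 = €840.
That leaves €1,250 − €840 = €410 for coinsurance.
Coinsurance: €410 × 15% = €61.50.
Patient responsibility before any cap: €840 + €61.50 = €901.50.
Cumulative spending €710 + €901.50 = €1,611.50 stays under the €8,700 maximum.

€901.50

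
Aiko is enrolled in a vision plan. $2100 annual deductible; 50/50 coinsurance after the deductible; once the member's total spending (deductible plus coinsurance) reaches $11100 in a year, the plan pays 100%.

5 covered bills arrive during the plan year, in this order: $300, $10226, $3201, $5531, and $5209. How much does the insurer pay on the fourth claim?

Bill 1, $300: fully absorbed by the deductible. Member owes $300 (running OOP $300). Plan pays $300 − $300 = $0.
Bill 2, $10226: deductible takes $1800, $8426 remains; coinsurance $8426 × 50% = $4213. Member pays $6013; OOP now $6313. Insurer: $10226 − $6013 = $4213.
Bill 3, $3201: deductible already satisfied, so member's share is 50% × $3201 = $1600.50. Cost to member: $1600.50. OOP to date $7913.50. Plan pays $3201 − $1600.50 = $1600.50.
Bill 4, $5531: deductible met; 50% of $5531 = $2765.50. Cost to member: $2765.50. OOP to date $10679. Insurer: $5531 − $2765.50 = $2765.50.

$2765.50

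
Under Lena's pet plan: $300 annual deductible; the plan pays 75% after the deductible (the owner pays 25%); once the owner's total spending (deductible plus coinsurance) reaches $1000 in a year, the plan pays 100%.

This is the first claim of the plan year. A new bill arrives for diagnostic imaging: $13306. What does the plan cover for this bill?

$12306

Deductible not yet touched, so the first $300 of the bill goes to the deductible.
The remaining $13006 (= $13306 − $300) moves to coinsurance.
Owner's 25% share of $13006 is $3251.50.
So the owner owes $300 + $3251.50 = $3551.50 before any cap.
Adding $3551.50 to the $0 already spent would give $3551.50, which exceeds the $1000 cap; the owner pays just $1000 − $0 = $1000.
Insurer pays the balance: $13306 − $1000 = $12306.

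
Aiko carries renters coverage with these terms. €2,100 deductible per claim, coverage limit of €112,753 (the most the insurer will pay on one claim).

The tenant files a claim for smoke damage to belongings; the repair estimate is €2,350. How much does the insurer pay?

€250

Less the €2,100 deductible: €2,350 − €2,100 = €250.
€250 is within the €112,753 limit, so the insurer pays €250.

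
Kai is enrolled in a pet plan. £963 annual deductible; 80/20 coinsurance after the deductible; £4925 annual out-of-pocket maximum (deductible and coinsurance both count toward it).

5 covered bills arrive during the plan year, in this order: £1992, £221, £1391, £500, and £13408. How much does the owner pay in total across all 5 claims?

£4272.80

Claim 1 (£1992): £963 finishes the deductible; £1029 goes to coinsurance; owner's 20% is £205.80. Owner owes £1168.80 (running OOP £1168.80).
Claim 2 (£221): 20% coinsurance on £221 = £44.20. Owner pays £44.20; OOP now £1213.
Claim 3 (£1391): 20% coinsurance on £1391 = £278.20. Owner owes £278.20 (running OOP £1491.20).
Claim 4 (£500): deductible met; 20% of £500 = £100. Owner owes £100 (running OOP £1591.20).
Claim 5 (£13408): 20% coinsurance on £13408 = £2681.60. Cost to owner: £2681.60. OOP to date £4272.80.
Total paid by the owner: £1168.80 + £44.20 + £278.20 + £100 + £2681.60 = £4272.80.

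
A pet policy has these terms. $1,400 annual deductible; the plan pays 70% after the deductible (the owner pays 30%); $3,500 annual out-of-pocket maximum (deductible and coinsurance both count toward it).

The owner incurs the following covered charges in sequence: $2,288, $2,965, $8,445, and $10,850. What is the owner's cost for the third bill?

#1 ($2,288): deductible takes $1,400, $888 remains; owner's 30% is $266.40. Owner owes $1,666.40 (running OOP $1,666.40).
#2 ($2,965): deductible met; 30% of $2,965 = $889.50. Owner owes $889.50 (running OOP $2,555.90).
#3 ($8,445): deductible met; 30% of $8,445 = $2,533.50. Adding that to $2,555.90 gives $5,089.40, past the $3,500 cap; owner pays only $3,500 − $2,555.90 = $944.10.

$944.10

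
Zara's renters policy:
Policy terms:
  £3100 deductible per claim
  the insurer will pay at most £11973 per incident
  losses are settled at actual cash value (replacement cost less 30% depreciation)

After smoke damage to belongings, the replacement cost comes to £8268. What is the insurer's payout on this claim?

Actual cash value after 30% depreciation: £8268 × 70% = £5787.60.
Less the £3100 deductible: £5787.60 − £3100 = £2687.60.
£2687.60 is within the £11973 limit, so the insurer pays £2687.60.

£2687.60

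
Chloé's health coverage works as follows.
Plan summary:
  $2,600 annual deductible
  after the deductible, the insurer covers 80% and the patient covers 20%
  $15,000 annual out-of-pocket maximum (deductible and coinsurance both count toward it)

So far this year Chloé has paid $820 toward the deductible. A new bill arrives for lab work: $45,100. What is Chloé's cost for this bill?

$10,444

$820 of the $2,600 deductible is already met, leaving $1,780.
After the $1,780 deductible portion, $45,100 − $1,780 = $43,320 is subject to coinsurance.
20% of $43,320 = $8,664 falls to the patient.
Patient responsibility before any cap: $1,780 + $8,664 = $10,444.
Total out-of-pocket so far would be $820 + $10,444 = $11,264, below the $15,000 cap — no reduction.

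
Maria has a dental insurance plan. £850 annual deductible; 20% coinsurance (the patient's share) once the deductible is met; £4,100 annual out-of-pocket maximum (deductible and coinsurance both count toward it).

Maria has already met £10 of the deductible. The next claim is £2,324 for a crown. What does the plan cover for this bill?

Deductible still to meet: £850 − £10 = £840.
The remaining £1,484 (= £2,324 − £840) moves to coinsurance.
20% of £1,484 = £296.80 falls to the patient.
Patient responsibility before any cap: £840 + £296.80 = £1,136.80.
Cumulative spending £10 + £1,136.80 = £1,146.80 stays under the £4,100 maximum.
The plan picks up £2,324 − £1,136.80 = £1,187.20.

£1,187.20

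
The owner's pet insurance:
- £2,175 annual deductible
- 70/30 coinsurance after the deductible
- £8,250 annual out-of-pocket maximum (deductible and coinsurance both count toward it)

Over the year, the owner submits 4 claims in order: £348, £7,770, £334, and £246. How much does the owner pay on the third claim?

£100.20

#1 (£348): fully absorbed by the deductible. Owner owes £348 (running OOP £348).
#2 (£7,770): £1,827 finishes the deductible; £5,943 goes to coinsurance; coinsurance £5,943 × 30% = £1,782.90. Owner owes £3,609.90 (running OOP £3,957.90).
#3 (£334): deductible met; 30% of £334 = £100.20. Cost to owner: £100.20. OOP to date £4,058.10.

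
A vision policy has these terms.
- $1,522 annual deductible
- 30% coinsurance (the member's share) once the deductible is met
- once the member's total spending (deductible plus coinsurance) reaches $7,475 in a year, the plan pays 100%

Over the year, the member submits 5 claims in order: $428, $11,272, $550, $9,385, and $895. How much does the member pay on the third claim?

Claim 1 ($428): entire amount goes to the deductible. Member owes $428 (running OOP $428).
Claim 2 ($11,272): $1,094 to deductible, leaving $10,178; 30% of $10,178 = $3,053.40. Cost to member: $4,147.40. OOP to date $4,575.40.
Claim 3 ($550): 30% coinsurance on $550 = $165. Cost to member: $165. OOP to date $4,740.40.

$165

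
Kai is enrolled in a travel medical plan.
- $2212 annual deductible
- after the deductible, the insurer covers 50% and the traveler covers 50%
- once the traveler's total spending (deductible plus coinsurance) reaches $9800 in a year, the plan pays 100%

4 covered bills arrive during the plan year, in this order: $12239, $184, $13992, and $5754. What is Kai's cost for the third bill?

#1 ($12239): deductible takes $2212, $10027 remains; coinsurance $10027 × 50% = $5013.50. Cost to traveler: $7225.50. OOP to date $7225.50.
#2 ($184): 50% coinsurance on $184 = $92. Traveler pays $92; OOP now $7317.50.
#3 ($13992): deductible met; 50% of $13992 = $6996. Adding that to $7317.50 gives $14313.50, past the $9800 cap; traveler pays only $9800 − $7317.50 = $2482.50.

$2482.50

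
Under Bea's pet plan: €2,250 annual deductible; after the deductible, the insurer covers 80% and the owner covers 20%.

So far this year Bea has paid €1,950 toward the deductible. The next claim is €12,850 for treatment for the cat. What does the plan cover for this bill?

€10,040

€1,950 of the €2,250 deductible is already met, leaving €300.
The remaining €12,550 (= €12,850 − €300) moves to coinsurance.
Coinsurance: €12,550 × 20% = €2,510.
Owner responsibility: €300 + €2,510 = €2,810.
The plan picks up €12,850 − €2,810 = €10,040.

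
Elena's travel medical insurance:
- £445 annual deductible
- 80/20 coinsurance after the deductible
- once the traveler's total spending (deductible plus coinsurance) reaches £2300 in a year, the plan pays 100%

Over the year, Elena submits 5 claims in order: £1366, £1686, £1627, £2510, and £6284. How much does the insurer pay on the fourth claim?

£2008

Bill 1, £1366: deductible takes £445, £921 remains; traveler's 20% is £184.20. Cost to traveler: £629.20. OOP to date £629.20. Insurer: £1366 − £629.20 = £736.80.
Bill 2, £1686: 20% coinsurance on £1686 = £337.20. Cost to traveler: £337.20. OOP to date £966.40. Insurer: £1686 − £337.20 = £1348.80.
Bill 3, £1627: deductible met; 20% of £1627 = £325.40. Traveler owes £325.40 (running OOP £1291.80). Plan pays £1627 − £325.40 = £1301.60.
Bill 4, £2510: deductible already satisfied, so traveler's share is 20% × £2510 = £502. Cost to traveler: £502. OOP to date £1793.80. Insurer: £2510 − £502 = £2008.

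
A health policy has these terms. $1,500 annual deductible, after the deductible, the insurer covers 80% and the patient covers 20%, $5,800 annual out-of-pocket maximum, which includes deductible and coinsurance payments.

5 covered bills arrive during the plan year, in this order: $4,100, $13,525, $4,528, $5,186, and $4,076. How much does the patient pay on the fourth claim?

$169.40

Claim 1 — $4,100: deductible takes $1,500, $2,600 remains; 20% of $2,600 = $520. Patient pays $2,020; OOP now $2,020.
Claim 2 — $13,525: deductible met; 20% of $13,525 = $2,705. Cost to patient: $2,705. OOP to date $4,725.
Claim 3 — $4,528: 20% coinsurance on $4,528 = $905.60. Cost to patient: $905.60. OOP to date $5,630.60.
Claim 4 — $5,186: deductible met; 20% of $5,186 = $1,037.20. Adding that to $5,630.60 gives $6,667.80, past the $5,800 cap; patient pays only $5,800 − $5,630.60 = $169.40.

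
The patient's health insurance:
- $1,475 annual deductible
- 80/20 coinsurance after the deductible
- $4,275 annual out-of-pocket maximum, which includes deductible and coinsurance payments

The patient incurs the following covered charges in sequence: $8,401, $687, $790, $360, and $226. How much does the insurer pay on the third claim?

Bill 1, $8,401: deductible takes $1,475, $6,926 remains; patient's 20% is $1,385.20. Cost to patient: $2,860.20. OOP to date $2,860.20. Insurer: $8,401 − $2,860.20 = $5,540.80.
Bill 2, $687: 20% coinsurance on $687 = $137.40. Cost to patient: $137.40. OOP to date $2,997.60. Insurer: $687 − $137.40 = $549.60.
Bill 3, $790: deductible already satisfied, so patient's share is 20% × $790 = $158. Patient pays $158; OOP now $3,155.60. Insurer: $790 − $158 = $632.

$632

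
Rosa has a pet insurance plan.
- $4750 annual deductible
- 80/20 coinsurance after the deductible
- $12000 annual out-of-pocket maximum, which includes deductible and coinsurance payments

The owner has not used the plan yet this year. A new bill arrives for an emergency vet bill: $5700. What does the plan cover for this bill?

$760

Deductible not yet touched, so the first $4750 of the bill goes to the deductible.
After the $4750 deductible portion, $5700 − $4750 = $950 is subject to coinsurance.
Coinsurance: $950 × 20% = $190.
That puts the owner's cost at $4750 + $190 = $4940 before any cap.
Cumulative spending $0 + $4940 = $4940 stays under the $12000 maximum.
Insurer pays the balance: $5700 − $4940 = $760.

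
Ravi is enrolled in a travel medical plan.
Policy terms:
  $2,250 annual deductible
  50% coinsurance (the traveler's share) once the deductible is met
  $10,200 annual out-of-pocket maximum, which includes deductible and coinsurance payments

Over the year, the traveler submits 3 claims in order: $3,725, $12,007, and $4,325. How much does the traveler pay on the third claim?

$1,209

Claim 1 — $3,725: deductible takes $2,250, $1,475 remains; 50% of $1,475 = $737.50. Traveler pays $2,987.50; OOP now $2,987.50.
Claim 2 — $12,007: deductible already satisfied, so traveler's share is 50% × $12,007 = $6,003.50. Traveler pays $6,003.50; OOP now $8,991.
Claim 3 — $4,325: 50% coinsurance on $4,325 = $2,162.50. OOP would hit $11,153.50 > $10,200, so the cap limits the traveler to $10,200 − $8,991 = $1,209.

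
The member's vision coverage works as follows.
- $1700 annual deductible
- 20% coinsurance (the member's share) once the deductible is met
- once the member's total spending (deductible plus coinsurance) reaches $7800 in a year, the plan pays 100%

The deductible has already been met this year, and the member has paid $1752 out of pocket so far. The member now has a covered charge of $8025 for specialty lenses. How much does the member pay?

With the deductible met, the entire $8025 is subject to coinsurance.
20% of $8025 = $1605 falls to the member.
Cumulative spending $1752 + $1605 = $3357 stays under the $7800 maximum.

$1605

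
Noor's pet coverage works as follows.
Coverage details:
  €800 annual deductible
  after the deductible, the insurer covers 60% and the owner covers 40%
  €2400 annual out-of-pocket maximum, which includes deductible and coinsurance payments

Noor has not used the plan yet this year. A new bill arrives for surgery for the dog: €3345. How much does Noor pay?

€1818

Deductible not yet touched, so the first €800 of the bill goes to the deductible.
That leaves €3345 − €800 = €2545 for coinsurance.
Coinsurance: €2545 × 40% = €1018.
Owner responsibility before any cap: €800 + €1018 = €1818.
Year-to-date out-of-pocket becomes €0 + €1818 = €1818, still under the €2400 maximum, so no cap applies.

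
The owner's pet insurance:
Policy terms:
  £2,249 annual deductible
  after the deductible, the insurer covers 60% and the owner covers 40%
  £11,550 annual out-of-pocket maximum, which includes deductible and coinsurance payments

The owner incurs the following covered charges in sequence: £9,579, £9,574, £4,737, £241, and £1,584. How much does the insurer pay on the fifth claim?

Bill 1, £9,579: deductible takes £2,249, £7,330 remains; owner's 40% is £2,932. Cost to owner: £5,181. OOP to date £5,181. Plan pays £9,579 − £5,181 = £4,398.
Bill 2, £9,574: 40% coinsurance on £9,574 = £3,829.60. Cost to owner: £3,829.60. OOP to date £9,010.60. Insurer: £9,574 − £3,829.60 = £5,744.40.
Bill 3, £4,737: deductible met; 40% of £4,737 = £1,894.80. Cost to owner: £1,894.80. OOP to date £10,905.40. Plan pays £4,737 − £1,894.80 = £2,842.20.
Bill 4, £241: deductible already satisfied, so owner's share is 40% × £241 = £96.40. Cost to owner: £96.40. OOP to date £11,001.80. Insurer: £241 − £96.40 = £144.60.
Bill 5, £1,584: deductible already satisfied, so owner's share is 40% × £1,584 = £633.60. OOP would hit £11,635.40 > £11,550, so the cap limits the owner to £11,550 − £11,001.80 = £548.20. Insurer: £1,584 − £548.20 = £1,035.80.

£1,035.80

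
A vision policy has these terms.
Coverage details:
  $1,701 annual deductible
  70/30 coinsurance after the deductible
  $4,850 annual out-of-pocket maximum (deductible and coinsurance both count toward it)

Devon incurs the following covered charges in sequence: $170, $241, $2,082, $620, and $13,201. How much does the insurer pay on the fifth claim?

$10,475.60

Claim 1 ($170): entire amount goes to the deductible. Member owes $170 (running OOP $170). Insurer: $170 − $170 = $0.
Claim 2 ($241): all of it applies to the deductible. Member owes $241 (running OOP $411). Insurer: $241 − $241 = $0.
Claim 3 ($2,082): deductible takes $1,290, $792 remains; member's 30% is $237.60. Member owes $1,527.60 (running OOP $1,938.60). Plan pays $2,082 − $1,527.60 = $554.40.
Claim 4 ($620): deductible already satisfied, so member's share is 30% × $620 = $186. Member owes $186 (running OOP $2,124.60). Plan pays $620 − $186 = $434.
Claim 5 ($13,201): 30% coinsurance on $13,201 = $3,960.30. Adding that to $2,124.60 gives $6,084.90, past the $4,850 cap; member pays only $4,850 − $2,124.60 = $2,725.40. Insurer: $13,201 − $2,725.40 = $10,475.60.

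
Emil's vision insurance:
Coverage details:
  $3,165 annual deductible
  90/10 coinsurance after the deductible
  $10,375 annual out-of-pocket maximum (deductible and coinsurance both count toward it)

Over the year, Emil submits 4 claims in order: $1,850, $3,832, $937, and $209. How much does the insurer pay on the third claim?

$843.30

Claim 1 — $1,850: all of it applies to the deductible. Member owes $1,850 (running OOP $1,850). Insurer: $1,850 − $1,850 = $0.
Claim 2 — $3,832: $1,315 to deductible, leaving $2,517; member's 10% is $251.70. Member pays $1,566.70; OOP now $3,416.70. Plan pays $3,832 − $1,566.70 = $2,265.30.
Claim 3 — $937: 10% coinsurance on $937 = $93.70. Member owes $93.70 (running OOP $3,510.40). Plan pays $937 − $93.70 = $843.30.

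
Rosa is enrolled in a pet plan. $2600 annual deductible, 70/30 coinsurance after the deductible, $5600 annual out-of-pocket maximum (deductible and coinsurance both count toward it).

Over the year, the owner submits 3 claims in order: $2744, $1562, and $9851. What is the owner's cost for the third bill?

$2488.20

Bill 1, $2744: $2600 finishes the deductible; $144 goes to coinsurance; 30% of $144 = $43.20. Owner owes $2643.20 (running OOP $2643.20).
Bill 2, $1562: deductible met; 30% of $1562 = $468.60. Cost to owner: $468.60. OOP to date $3111.80.
Bill 3, $9851: deductible already satisfied, so owner's share is 30% × $9851 = $2955.30. OOP would hit $6067.10 > $5600, so the cap limits the owner to $5600 − $3111.80 = $2488.20.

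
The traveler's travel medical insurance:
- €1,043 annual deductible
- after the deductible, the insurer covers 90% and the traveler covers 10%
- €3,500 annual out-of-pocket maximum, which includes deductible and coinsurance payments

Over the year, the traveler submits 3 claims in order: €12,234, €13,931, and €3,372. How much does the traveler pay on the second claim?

Claim 1 (€12,234): €1,043 finishes the deductible; €11,191 goes to coinsurance; coinsurance €11,191 × 10% = €1,119.10. Traveler owes €2,162.10 (running OOP €2,162.10).
Claim 2 (€13,931): deductible met; 10% of €13,931 = €1,393.10. OOP would hit €3,555.20 > €3,500, so the cap limits the traveler to €3,500 − €2,162.10 = €1,337.90.

€1,337.90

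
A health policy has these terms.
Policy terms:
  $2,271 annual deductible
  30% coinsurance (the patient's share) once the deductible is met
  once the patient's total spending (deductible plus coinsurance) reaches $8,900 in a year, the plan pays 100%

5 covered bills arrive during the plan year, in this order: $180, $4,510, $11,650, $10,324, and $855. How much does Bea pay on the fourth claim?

$2,408.30

#1 ($180): all of it applies to the deductible. Patient pays $180; OOP now $180.
#2 ($4,510): $2,091 to deductible, leaving $2,419; patient's 30% is $725.70. Patient owes $2,816.70 (running OOP $2,996.70).
#3 ($11,650): deductible met; 30% of $11,650 = $3,495. Cost to patient: $3,495. OOP to date $6,491.70.
#4 ($10,324): deductible already satisfied, so patient's share is 30% × $10,324 = $3,097.20. That would push OOP to $9,588.90, over the $8,900 cap, so patient pays $8,900 − $6,491.70 = $2,408.30.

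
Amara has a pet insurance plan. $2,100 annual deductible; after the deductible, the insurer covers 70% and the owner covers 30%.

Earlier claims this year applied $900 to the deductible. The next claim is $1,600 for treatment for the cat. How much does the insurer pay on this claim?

$900 of the $2,100 deductible is already met, leaving $1,200.
That leaves $1,600 − $1,200 = $400 for coinsurance.
Coinsurance: $400 × 30% = $120.
So the owner owes $1,200 + $120 = $1,320.
The insurer covers the remainder: $1,600 − $1,320 = $280.

$280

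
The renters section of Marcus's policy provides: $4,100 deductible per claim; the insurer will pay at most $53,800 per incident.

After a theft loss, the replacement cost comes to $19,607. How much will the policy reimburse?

Subtract the deductible: $19,607 − $4,100 = $15,507.
$15,507 is within the $53,800 limit, so the insurer pays $15,507.

$15,507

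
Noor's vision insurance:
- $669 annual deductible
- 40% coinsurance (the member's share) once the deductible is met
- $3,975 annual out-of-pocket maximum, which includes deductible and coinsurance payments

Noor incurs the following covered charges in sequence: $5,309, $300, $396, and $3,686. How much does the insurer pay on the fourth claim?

#1 ($5,309): deductible takes $669, $4,640 remains; member's 40% is $1,856. Member pays $2,525; OOP now $2,525. Insurer: $5,309 − $2,525 = $2,784.
#2 ($300): deductible already satisfied, so member's share is 40% × $300 = $120. Cost to member: $120. OOP to date $2,645. Insurer: $300 − $120 = $180.
#3 ($396): 40% coinsurance on $396 = $158.40. Member pays $158.40; OOP now $2,803.40. Plan pays $396 − $158.40 = $237.60.
#4 ($3,686): deductible already satisfied, so member's share is 40% × $3,686 = $1,474.40. OOP would hit $4,277.80 > $3,975, so the cap limits the member to $3,975 − $2,803.40 = $1,171.60. Plan pays $3,686 − $1,171.60 = $2,514.40.

$2,514.40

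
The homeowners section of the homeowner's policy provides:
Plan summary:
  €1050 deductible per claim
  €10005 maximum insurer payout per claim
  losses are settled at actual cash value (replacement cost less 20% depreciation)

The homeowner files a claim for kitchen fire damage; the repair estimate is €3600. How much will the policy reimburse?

Actual cash value after 20% depreciation: €3600 × 80% = €2880.
After the deductible, €2880 − €1050 = €1830 remains.
€1830 ≤ €10005, so the limit doesn't bind; insurer pays €1830.

€1830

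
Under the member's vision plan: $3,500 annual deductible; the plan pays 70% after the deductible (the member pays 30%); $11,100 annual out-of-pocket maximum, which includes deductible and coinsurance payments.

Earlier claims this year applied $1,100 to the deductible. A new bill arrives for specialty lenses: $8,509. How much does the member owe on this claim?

$1,100 of the $3,500 deductible is already met, leaving $2,400.
That leaves $8,509 − $2,400 = $6,109 for coinsurance.
Member's 30% share of $6,109 is $1,832.70.
Member responsibility before any cap: $2,400 + $1,832.70 = $4,232.70.
Cumulative spending $1,100 + $4,232.70 = $5,332.70 stays under the $11,100 maximum.

$4,232.70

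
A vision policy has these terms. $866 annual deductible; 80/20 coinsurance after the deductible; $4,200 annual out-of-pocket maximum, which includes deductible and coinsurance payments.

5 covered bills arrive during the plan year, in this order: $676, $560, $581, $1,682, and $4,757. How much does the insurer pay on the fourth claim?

Claim 1 ($676): fully absorbed by the deductible. Cost to member: $676. OOP to date $676. Insurer: $676 − $676 = $0.
Claim 2 ($560): deductible takes $190, $370 remains; member's 20% is $74. Member pays $264; OOP now $940. Insurer: $560 − $264 = $296.
Claim 3 ($581): 20% coinsurance on $581 = $116.20. Member pays $116.20; OOP now $1,056.20. Insurer: $581 − $116.20 = $464.80.
Claim 4 ($1,682): 20% coinsurance on $1,682 = $336.40. Cost to member: $336.40. OOP to date $1,392.60. Plan pays $1,682 − $336.40 = $1,345.60.

$1,345.60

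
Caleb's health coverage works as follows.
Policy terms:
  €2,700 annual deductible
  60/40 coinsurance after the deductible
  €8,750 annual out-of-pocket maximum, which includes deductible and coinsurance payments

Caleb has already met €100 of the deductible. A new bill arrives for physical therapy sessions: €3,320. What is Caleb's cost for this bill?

€2,888

Remaining deductible: €2,700 − €100 = €2,600.
That leaves €3,320 − €2,600 = €720 for coinsurance.
Patient's 40% share of €720 is €288.
So the patient owes €2,600 + €288 = €2,888 before any cap.
Year-to-date out-of-pocket becomes €100 + €2,888 = €2,988, still under the €8,750 maximum, so no cap applies.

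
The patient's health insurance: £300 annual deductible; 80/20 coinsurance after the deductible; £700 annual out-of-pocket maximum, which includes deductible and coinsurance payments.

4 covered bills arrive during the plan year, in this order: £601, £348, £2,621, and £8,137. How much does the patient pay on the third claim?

£270.20

#1 (£601): £300 finishes the deductible; £301 goes to coinsurance; coinsurance £301 × 20% = £60.20. Patient owes £360.20 (running OOP £360.20).
#2 (£348): deductible already satisfied, so patient's share is 20% × £348 = £69.60. Patient pays £69.60; OOP now £429.80.
#3 (£2,621): deductible already satisfied, so patient's share is 20% × £2,621 = £524.20. That would push OOP to £954, over the £700 cap, so patient pays £700 − £429.80 = £270.20.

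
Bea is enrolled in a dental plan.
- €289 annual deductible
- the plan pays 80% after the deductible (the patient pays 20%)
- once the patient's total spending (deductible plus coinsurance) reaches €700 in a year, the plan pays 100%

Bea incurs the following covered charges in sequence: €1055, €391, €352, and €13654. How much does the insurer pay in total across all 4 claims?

Claim 1 (€1055): €289 finishes the deductible; €766 goes to coinsurance; 20% of €766 = €153.20. Patient pays €442.20; OOP now €442.20. Insurer: €1055 − €442.20 = €612.80.
Claim 2 (€391): 20% coinsurance on €391 = €78.20. Cost to patient: €78.20. OOP to date €520.40. Insurer: €391 − €78.20 = €312.80.
Claim 3 (€352): deductible already satisfied, so patient's share is 20% × €352 = €70.40. Patient owes €70.40 (running OOP €590.80). Plan pays €352 − €70.40 = €281.60.
Claim 4 (€13654): deductible already satisfied, so patient's share is 20% × €13654 = €2730.80. Adding that to €590.80 gives €3321.60, past the €700 cap; patient pays only €700 − €590.80 = €109.20. Plan pays €13654 − €109.20 = €13544.80.
Insurer total = bills − patient's total = €15452 − €700 = €14752.

€14752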